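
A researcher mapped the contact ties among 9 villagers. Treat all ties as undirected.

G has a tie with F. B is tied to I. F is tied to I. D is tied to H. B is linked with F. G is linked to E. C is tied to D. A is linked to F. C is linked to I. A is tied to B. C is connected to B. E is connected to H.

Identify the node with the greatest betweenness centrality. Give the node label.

F

Unnormalized betweenness of each node: A:0, B:9/2, C:13/2, D:9/2, E:7/2, F:8, G:11/2, H:3, I:3/2.
F has the largest value, 8, making it the main broker — the node through which the most shortest paths run.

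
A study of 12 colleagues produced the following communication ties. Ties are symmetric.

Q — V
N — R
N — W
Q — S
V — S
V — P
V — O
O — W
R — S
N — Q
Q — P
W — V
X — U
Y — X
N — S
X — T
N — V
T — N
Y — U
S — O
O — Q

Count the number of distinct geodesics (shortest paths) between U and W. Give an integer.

1

The shortest distance is 4, and the only length-4 path is U–X–T–N–W. So there is exactly 1 shortest path.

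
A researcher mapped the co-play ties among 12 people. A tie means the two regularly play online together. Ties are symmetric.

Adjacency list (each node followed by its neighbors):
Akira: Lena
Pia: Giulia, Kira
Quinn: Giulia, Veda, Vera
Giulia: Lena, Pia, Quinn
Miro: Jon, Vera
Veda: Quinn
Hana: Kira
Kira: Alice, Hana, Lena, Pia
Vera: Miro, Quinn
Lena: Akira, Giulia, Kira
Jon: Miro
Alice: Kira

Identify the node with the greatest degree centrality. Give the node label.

Degrees — Akira:1, Alice:1, Giulia:3, Hana:1, Jon:1, Kira:4, Lena:3, Miro:2, Pia:2, Quinn:3, Veda:1, Vera:2.
The maximum is 4, attained only by Kira.

Kira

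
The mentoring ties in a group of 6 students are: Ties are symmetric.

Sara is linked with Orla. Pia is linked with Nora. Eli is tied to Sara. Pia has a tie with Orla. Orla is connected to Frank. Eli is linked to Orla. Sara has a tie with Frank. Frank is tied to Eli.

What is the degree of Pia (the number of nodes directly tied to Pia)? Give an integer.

Pia is directly tied to Nora and Orla. That is 2 neighbors, so the degree of Pia is 2.

2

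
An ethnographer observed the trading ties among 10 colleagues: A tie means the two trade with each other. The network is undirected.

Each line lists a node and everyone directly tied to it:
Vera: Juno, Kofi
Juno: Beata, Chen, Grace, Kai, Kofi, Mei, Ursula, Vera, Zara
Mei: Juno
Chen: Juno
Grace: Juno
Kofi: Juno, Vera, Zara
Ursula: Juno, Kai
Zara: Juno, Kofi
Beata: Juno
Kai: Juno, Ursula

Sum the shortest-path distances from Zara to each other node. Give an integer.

16

Distances from Zara: Beata:2, Chen:2, Grace:2, Juno:1, Kai:2, Kofi:1, Mei:2, Ursula:2, Vera:2.
Sum = 2 + 2 + 2 + 1 + 2 + 1 + 2 + 2 + 2 = 16.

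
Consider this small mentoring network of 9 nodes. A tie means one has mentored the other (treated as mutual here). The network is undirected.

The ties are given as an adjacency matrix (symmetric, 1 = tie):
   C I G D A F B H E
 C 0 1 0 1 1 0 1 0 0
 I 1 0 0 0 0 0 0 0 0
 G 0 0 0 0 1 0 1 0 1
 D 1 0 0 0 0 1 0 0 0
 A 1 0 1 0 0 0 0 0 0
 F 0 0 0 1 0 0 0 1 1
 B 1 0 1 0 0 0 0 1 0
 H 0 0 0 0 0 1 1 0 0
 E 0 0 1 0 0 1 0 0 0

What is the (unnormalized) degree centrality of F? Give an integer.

F is directly tied to D, E, and H. That is 3 neighbors, so the degree of F is 3.

3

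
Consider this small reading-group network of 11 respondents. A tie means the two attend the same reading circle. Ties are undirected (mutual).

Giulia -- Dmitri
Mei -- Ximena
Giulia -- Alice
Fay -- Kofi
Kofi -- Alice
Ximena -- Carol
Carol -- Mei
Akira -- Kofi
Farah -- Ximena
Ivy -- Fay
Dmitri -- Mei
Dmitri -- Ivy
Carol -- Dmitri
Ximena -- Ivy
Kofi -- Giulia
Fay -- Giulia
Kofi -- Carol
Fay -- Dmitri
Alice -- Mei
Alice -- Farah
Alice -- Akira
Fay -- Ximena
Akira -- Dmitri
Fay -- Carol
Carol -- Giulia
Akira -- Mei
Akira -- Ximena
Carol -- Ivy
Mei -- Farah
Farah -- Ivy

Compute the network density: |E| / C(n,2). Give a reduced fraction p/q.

6/11

There are 30 edges and 11 nodes, so the maximum possible is C(11,2) = 55.
Density = 30/55 = 6/11.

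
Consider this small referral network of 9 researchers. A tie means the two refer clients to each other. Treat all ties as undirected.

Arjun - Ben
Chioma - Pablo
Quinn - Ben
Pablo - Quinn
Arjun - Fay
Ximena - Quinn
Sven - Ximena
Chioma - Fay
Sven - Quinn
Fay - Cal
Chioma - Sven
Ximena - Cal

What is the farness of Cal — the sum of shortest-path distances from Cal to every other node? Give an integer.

16

Distances from Cal: Arjun:2, Ben:3, Chioma:2, Fay:1, Pablo:3, Quinn:2, Sven:2, Ximena:1.
Sum = 2 + 3 + 2 + 1 + 3 + 2 + 2 + 1 = 16.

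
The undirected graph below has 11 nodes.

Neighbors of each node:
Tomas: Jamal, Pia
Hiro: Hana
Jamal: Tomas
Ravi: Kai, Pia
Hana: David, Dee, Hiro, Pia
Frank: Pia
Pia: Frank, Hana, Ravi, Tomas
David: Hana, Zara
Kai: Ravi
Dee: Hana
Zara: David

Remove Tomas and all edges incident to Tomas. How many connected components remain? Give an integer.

Without Tomas, the remaining ties split the others into: {David, Dee, Frank, Hana, Hiro, Kai, Pia, Ravi, Zara}; {Jamal}.
That's 2 separate components.

2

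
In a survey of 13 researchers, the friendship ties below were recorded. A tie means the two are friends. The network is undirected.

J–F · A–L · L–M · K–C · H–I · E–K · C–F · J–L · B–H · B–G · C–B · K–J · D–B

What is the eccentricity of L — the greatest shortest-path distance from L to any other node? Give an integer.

6

Distances from L: A:1, B:4, C:3, D:5, E:3, F:2, G:5, H:5, I:6, J:1, K:2, M:1.
The largest is 6 (to I), so the eccentricity of L is 6.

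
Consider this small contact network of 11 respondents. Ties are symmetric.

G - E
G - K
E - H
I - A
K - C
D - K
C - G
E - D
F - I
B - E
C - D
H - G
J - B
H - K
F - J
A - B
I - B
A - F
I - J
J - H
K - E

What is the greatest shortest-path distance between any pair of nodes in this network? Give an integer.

4

Eccentricity of each node (its greatest distance to any other): A:4, B:3, C:4, D:4, E:3, F:4, G:3, H:3, I:4, J:3, K:3.
The maximum eccentricity is 4, realized for instance by the pair C–A via C – G – E – B – A. So the diameter is 4.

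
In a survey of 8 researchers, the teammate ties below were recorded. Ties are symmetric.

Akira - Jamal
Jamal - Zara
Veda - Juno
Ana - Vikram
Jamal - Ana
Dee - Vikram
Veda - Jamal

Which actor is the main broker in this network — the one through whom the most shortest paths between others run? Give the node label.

Unnormalized betweenness of each node: Akira:0, Ana:10, Dee:0, Jamal:17, Juno:0, Veda:6, Vikram:6, Zara:0.
Jamal has the largest value, 17, making it the main broker — the node through which the most shortest paths run.

Jamal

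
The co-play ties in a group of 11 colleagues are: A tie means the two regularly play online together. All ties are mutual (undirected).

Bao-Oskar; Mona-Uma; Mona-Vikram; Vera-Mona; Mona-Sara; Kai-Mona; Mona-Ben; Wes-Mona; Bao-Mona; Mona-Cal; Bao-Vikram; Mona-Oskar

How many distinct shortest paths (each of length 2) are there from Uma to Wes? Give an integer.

The shortest distance is 2, and the only length-2 path is Uma–Mona–Wes. So there is exactly 1 shortest path.

1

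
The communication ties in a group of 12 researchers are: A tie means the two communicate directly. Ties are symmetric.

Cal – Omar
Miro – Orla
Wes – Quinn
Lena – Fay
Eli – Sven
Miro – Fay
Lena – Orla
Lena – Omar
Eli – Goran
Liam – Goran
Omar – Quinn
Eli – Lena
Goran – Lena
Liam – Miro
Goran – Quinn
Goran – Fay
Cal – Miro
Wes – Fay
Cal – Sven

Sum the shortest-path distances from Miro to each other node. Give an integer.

Distances from Miro: Cal:1, Eli:3, Fay:1, Goran:2, Lena:2, Liam:1, Omar:2, Orla:1, Quinn:3, Sven:2, Wes:2.
Sum = 1 + 3 + 1 + 2 + 2 + 1 + 2 + 1 + 3 + 2 + 2 = 20.

20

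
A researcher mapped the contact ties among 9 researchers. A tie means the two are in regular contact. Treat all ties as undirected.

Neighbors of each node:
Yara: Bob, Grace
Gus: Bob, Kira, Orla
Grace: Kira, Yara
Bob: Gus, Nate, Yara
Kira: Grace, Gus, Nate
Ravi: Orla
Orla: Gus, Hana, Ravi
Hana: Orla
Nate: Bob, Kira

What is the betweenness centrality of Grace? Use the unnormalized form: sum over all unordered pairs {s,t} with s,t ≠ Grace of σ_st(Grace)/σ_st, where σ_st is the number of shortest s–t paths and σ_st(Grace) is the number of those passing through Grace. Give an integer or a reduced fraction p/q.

Pairs whose geodesics pass through Grace — Yara–Kira: 1.
All other pairs contribute 0.
Summing the contributions gives betweenness(Grace) = 1.

1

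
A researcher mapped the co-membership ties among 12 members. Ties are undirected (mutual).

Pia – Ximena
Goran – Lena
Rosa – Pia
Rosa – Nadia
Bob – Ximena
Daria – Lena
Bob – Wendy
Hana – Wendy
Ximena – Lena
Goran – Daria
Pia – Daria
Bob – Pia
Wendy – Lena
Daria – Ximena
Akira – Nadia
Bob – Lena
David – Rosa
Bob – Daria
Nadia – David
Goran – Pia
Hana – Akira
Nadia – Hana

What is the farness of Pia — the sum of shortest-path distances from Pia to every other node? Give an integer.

19

Distances from Pia: Akira:3, Bob:1, Daria:1, David:2, Goran:1, Hana:3, Lena:2, Nadia:2, Rosa:1, Wendy:2, Ximena:1.
Sum = 3 + 1 + 1 + 2 + 1 + 3 + 2 + 2 + 1 + 2 + 1 = 19.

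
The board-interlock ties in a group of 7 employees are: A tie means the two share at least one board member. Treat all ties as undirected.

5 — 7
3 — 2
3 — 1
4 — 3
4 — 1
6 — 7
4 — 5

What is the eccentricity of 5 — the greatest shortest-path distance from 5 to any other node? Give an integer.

Distances from 5: 1:2, 2:3, 3:2, 4:1, 6:2, 7:1.
The largest is 3 (to 2), so the eccentricity of 5 is 3.

3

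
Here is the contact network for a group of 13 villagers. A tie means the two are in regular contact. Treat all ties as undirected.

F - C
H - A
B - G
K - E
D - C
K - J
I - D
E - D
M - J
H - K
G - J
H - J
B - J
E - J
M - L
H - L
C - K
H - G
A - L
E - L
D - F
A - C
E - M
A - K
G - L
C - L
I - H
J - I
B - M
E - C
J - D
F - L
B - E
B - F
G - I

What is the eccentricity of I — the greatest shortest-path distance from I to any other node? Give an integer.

Distances from I: A:2, B:2, C:2, D:1, E:2, F:2, G:1, H:1, J:1, K:2, L:2, M:2.
The largest is 2 (to E, F, C, K, A, L, B, and M), so the eccentricity of I is 2.

2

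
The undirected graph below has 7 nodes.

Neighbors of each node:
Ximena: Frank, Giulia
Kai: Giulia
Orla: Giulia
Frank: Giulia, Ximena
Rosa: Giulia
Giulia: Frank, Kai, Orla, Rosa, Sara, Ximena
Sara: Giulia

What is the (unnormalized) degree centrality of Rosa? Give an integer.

Rosa is directly tied to Giulia. That is 1 neighbor, so the degree of Rosa is 1.

1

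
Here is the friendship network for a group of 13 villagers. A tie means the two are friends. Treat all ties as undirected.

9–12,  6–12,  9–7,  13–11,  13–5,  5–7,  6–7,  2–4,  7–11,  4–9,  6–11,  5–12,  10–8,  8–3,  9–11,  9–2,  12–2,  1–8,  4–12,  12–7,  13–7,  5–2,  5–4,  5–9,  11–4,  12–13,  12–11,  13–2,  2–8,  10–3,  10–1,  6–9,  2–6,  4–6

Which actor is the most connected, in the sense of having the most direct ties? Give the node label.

12

Degrees — 1:2, 2:7, 3:2, 4:6, 5:6, 6:6, 7:6, 8:4, 9:7, 10:3, 11:6, 12:8, 13:5.
The maximum is 8, attained only by 12.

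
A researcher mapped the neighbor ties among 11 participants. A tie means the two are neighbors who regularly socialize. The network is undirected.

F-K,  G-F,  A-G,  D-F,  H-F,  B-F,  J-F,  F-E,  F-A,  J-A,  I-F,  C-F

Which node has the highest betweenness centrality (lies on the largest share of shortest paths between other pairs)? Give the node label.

F

Unnormalized betweenness of each node: A:1/2, B:0, C:0, D:0, E:0, F:85/2, G:0, H:0, I:0, J:0, K:0.
F has the largest value, 85/2, making it the main broker — the node through which the most shortest paths run.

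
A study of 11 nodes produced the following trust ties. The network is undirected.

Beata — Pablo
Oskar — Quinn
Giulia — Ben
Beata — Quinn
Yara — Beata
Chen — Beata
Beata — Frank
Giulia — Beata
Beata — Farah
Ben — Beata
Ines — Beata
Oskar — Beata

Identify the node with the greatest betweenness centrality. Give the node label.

Unnormalized betweenness of each node: Beata:43, Ben:0, Chen:0, Farah:0, Frank:0, Giulia:0, Ines:0, Oskar:0, Pablo:0, Quinn:0, Yara:0.
Beata has the largest value, 43, making it the main broker — the node through which the most shortest paths run.

Beata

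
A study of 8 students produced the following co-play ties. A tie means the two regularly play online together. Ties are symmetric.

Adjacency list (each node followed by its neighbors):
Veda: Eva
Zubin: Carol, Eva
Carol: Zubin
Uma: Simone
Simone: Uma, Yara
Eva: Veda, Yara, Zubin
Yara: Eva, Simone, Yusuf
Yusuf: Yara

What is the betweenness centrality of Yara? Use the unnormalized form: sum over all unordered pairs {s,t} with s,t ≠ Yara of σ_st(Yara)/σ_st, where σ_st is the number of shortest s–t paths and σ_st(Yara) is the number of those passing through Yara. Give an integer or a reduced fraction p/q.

Pairs whose geodesics pass through Yara — Uma–Carol: 1; Uma–Yusuf: 1; Uma–Zubin: 1; Uma–Veda: 1; Uma–Eva: 1; Carol–Yusuf: 1; Carol–Simone: 1; Yusuf–Zubin: 1; Yusuf–Simone: 1; Yusuf–Veda: 1; Yusuf–Eva: 1; Zubin–Simone: 1; Simone–Veda: 1; Simone–Eva: 1.
All other pairs contribute 0.
Summing the contributions gives betweenness(Yara) = 14.

14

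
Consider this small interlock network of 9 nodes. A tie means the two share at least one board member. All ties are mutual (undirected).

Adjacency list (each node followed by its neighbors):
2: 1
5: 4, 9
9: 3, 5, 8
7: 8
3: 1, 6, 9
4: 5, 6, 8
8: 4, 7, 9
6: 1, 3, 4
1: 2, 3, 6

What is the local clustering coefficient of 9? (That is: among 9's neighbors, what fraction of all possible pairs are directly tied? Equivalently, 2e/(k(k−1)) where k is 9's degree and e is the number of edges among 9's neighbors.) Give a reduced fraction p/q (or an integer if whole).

9's neighbors: 3, 5, and 8 (k = 3).
Possible neighbor pairs: C(3,2) = 3. Edges among them: none → e = 0.
Clustering(9) = 0/3 = 0.

0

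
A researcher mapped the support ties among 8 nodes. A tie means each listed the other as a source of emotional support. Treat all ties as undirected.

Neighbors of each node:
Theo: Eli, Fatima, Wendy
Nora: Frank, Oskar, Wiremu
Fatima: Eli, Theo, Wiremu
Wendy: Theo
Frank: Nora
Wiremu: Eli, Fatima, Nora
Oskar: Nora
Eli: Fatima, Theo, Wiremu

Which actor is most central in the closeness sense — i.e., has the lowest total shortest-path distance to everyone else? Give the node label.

Wiremu

Farness (sum of distances to all others) for each node — Eli:13, Fatima:13, Frank:20, Nora:14, Oskar:20, Theo:16, Wendy:22, Wiremu:12.
The smallest farness is 12, for Wiremu, so Wiremu has the highest closeness.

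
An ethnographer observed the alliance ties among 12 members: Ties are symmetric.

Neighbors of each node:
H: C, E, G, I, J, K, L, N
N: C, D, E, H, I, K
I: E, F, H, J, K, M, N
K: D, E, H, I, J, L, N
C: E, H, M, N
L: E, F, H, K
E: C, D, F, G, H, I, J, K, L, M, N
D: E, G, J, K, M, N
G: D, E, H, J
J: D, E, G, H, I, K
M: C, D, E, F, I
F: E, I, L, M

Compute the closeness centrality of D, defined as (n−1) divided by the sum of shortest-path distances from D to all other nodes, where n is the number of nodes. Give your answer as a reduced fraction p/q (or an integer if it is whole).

Distances from D: C:2, E:1, F:2, G:1, H:2, I:2, J:1, K:1, L:2, M:1, N:1. Sum = 16.
n = 12, so closeness = 11/16.

11/16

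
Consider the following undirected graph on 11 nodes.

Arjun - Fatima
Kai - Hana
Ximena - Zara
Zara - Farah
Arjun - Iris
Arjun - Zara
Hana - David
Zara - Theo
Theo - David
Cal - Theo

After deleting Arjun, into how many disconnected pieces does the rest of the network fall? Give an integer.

Without Arjun, the remaining ties split the others into: {Fatima}; {Cal, David, Farah, Hana, Kai, Theo, Ximena, Zara}; {Iris}.
That's 3 separate components.

3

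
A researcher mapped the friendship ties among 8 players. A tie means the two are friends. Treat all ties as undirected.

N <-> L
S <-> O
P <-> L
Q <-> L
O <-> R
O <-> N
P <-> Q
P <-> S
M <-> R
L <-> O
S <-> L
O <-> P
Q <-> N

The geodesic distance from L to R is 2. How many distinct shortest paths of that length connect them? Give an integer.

The shortest distance is 2, and the only length-2 path is L–O–R. So there is exactly 1 shortest path.

1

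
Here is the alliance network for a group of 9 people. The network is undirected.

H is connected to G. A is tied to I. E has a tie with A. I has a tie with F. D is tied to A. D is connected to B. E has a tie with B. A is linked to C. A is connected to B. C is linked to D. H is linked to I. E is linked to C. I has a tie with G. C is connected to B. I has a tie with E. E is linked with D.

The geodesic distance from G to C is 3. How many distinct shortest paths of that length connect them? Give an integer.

2

The shortest distance is 3. The length-3 paths are: G–I–E–C; G–I–A–C.
That gives 2 distinct shortest paths.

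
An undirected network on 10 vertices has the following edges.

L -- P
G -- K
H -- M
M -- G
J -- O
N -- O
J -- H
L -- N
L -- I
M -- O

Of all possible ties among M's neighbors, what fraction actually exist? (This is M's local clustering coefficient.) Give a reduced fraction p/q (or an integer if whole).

0

M's neighbors: G, H, and O (k = 3).
Possible neighbor pairs: C(3,2) = 3. Edges among them: none → e = 0.
Clustering(M) = 0/3 = 0.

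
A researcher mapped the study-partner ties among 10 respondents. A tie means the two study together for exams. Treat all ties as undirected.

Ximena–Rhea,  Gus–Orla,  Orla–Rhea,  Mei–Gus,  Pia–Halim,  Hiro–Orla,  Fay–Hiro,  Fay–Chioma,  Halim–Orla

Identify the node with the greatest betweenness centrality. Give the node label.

Orla

Unnormalized betweenness of each node: Chioma:0, Fay:8, Gus:8, Halim:8, Hiro:14, Mei:0, Orla:30, Pia:0, Rhea:8, Ximena:0.
Orla has the largest value, 30, making it the main broker — the node through which the most shortest paths run.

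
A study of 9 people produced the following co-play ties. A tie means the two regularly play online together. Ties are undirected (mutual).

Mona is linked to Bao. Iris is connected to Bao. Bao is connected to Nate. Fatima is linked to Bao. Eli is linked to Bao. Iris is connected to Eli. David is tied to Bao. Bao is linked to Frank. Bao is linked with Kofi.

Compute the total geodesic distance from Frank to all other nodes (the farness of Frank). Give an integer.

Distances from Frank: Bao:1, David:2, Eli:2, Fatima:2, Iris:2, Kofi:2, Mona:2, Nate:2.
Sum = 1 + 2 + 2 + 2 + 2 + 2 + 2 + 2 = 15.

15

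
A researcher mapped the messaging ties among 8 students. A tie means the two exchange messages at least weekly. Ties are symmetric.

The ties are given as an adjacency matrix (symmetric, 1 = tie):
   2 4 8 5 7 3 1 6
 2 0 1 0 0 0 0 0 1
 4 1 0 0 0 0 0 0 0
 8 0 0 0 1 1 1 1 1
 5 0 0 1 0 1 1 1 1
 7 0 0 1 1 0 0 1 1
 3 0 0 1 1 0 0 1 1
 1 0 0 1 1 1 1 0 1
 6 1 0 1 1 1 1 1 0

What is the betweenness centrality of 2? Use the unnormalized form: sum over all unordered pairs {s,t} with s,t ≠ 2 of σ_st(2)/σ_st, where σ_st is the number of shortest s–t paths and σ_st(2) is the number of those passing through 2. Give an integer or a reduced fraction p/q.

6

Pairs whose geodesics pass through 2 — 4–8: 1; 4–5: 1; 4–7: 1; 4–3: 1; 4–1: 1; 4–6: 1.
All other pairs contribute 0.
Summing the contributions gives betweenness(2) = 6.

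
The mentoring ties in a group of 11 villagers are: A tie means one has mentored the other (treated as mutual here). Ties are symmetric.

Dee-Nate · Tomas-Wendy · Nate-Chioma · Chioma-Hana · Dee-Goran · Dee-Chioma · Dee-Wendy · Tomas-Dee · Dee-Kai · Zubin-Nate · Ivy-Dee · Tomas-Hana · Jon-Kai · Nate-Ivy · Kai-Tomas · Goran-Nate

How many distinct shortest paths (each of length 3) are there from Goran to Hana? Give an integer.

The shortest distance is 3. The length-3 paths are: Goran–Nate–Chioma–Hana; Goran–Dee–Chioma–Hana; Goran–Dee–Tomas–Hana.
That gives 3 distinct shortest paths.

3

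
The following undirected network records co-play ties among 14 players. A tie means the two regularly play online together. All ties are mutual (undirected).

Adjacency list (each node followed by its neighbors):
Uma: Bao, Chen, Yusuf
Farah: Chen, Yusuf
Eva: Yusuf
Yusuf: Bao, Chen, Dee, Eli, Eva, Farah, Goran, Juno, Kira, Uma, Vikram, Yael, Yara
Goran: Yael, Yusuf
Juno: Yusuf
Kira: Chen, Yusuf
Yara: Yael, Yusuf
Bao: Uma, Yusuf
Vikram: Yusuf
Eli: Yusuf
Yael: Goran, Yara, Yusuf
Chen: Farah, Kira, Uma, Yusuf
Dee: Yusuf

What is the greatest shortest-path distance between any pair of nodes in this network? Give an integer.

2

Eccentricity of each node (its greatest distance to any other): Bao:2, Chen:2, Dee:2, Eli:2, Eva:2, Farah:2, Goran:2, Juno:2, Kira:2, Uma:2, Vikram:2, Yael:2, Yara:2, Yusuf:1.
The maximum eccentricity is 2, realized for instance by the pair Farah–Yael via Farah – Yusuf – Yael. So the diameter is 2.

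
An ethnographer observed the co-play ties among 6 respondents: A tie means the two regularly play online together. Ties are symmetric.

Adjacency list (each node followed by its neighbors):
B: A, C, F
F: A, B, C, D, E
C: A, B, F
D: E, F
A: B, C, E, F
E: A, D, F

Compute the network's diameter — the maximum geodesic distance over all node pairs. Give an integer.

2

Eccentricity of each node (its greatest distance to any other): A:2, B:2, C:2, D:2, E:2, F:1.
The maximum eccentricity is 2, realized for instance by the pair A–D via A – E – D. So the diameter is 2.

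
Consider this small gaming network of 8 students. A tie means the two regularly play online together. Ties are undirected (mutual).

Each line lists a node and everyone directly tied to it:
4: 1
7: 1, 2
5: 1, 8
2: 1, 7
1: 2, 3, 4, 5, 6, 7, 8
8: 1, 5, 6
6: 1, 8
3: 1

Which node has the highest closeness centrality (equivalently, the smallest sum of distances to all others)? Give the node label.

Farness (sum of distances to all others) for each node — 1:7, 2:12, 3:13, 4:13, 5:12, 6:12, 7:12, 8:11.
The smallest farness is 7, for 1, so 1 has the highest closeness.

1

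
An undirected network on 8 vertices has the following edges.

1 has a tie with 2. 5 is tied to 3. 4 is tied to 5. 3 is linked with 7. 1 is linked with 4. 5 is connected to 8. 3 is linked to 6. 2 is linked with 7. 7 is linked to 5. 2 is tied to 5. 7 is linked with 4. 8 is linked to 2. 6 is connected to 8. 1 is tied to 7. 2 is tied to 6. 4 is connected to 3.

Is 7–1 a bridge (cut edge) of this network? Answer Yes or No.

Even without that edge, 7 still reaches 1 via 7 – 2 – 1, so the network stays connected. Not a bridge.

No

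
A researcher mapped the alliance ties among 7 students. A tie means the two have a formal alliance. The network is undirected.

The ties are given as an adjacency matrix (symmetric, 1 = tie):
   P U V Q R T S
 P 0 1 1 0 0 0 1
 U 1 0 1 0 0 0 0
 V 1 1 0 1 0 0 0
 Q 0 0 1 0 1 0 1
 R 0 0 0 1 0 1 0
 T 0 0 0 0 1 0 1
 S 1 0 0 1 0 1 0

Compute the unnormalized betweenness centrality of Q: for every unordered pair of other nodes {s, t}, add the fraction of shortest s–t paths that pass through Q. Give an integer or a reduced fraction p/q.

13/3

Pairs whose geodesics pass through Q — P–R: 2/3; U–R: 1; V–R: 1; V–T: 2/3; V–S: 1/2; R–S: 1/2.
All other pairs contribute 0.
Summing the contributions gives betweenness(Q) = 13/3.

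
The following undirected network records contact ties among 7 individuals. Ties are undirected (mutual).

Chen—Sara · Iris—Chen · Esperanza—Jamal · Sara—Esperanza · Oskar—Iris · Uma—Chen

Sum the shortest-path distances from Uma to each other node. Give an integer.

Distances from Uma: Chen:1, Esperanza:3, Iris:2, Jamal:4, Oskar:3, Sara:2.
Sum = 1 + 3 + 2 + 4 + 3 + 2 = 15.

15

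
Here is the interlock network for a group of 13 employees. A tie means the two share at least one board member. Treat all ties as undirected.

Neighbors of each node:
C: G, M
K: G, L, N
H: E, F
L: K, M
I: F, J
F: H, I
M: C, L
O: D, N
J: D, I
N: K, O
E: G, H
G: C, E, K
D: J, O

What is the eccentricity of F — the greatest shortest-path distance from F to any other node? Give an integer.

5

Distances from F: C:4, D:3, E:2, G:3, H:1, I:1, J:2, K:4, L:5, M:5, N:5, O:4.
The largest is 5 (to M, L, and N), so the eccentricity of F is 5.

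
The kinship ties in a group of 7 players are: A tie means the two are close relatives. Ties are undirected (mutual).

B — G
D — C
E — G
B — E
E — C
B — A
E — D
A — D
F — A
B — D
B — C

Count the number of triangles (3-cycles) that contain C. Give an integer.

C's neighbors: B, D, and E.
Neighbor pairs that are themselves tied: C–B–D; C–B–E; C–D–E. Each forms one triangle with C, for 3 in total.

3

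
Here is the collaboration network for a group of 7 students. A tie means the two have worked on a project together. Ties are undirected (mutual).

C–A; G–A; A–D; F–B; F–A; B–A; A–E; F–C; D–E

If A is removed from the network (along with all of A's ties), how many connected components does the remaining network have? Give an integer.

Without A, the remaining ties split the others into: {B, C, F}; {G}; {D, E}.
That's 3 separate components.

3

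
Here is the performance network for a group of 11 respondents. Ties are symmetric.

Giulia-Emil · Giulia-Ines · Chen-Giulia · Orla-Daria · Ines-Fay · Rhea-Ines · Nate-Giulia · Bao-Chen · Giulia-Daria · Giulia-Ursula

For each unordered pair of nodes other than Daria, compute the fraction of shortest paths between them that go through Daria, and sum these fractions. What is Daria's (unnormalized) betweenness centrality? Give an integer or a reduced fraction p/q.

9

Pairs whose geodesics pass through Daria — Giulia–Orla: 1; Emil–Orla: 1; Nate–Orla: 1; Orla–Fay: 1; Orla–Chen: 1; Orla–Bao: 1; Orla–Rhea: 1; Orla–Ines: 1; Orla–Ursula: 1.
All other pairs contribute 0.
Summing the contributions gives betweenness(Daria) = 9.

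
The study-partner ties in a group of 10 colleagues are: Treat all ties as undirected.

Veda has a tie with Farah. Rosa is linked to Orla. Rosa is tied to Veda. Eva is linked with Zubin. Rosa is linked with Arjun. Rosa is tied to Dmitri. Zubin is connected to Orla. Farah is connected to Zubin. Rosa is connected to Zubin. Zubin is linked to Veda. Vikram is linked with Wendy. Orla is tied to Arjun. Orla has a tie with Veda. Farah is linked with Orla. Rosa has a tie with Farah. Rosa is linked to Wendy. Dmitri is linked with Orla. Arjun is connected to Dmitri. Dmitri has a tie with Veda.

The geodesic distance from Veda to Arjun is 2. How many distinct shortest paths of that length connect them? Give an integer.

The shortest distance is 2. The length-2 paths are: Veda–Rosa–Arjun; Veda–Dmitri–Arjun; Veda–Orla–Arjun.
That gives 3 distinct shortest paths.

3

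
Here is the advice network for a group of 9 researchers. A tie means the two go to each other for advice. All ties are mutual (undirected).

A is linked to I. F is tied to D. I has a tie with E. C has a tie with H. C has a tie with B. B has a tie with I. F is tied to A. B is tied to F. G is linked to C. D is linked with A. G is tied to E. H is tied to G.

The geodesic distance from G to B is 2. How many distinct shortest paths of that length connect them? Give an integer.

1

The shortest distance is 2, and the only length-2 path is G–C–B. So there is exactly 1 shortest path.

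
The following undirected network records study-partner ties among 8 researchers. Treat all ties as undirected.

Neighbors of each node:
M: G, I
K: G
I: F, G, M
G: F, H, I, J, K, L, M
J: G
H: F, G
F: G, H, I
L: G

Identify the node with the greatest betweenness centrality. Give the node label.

Unnormalized betweenness of each node: F:1/2, G:17, H:0, I:1/2, J:0, K:0, L:0, M:0.
G has the largest value, 17, making it the main broker — the node through which the most shortest paths run.

G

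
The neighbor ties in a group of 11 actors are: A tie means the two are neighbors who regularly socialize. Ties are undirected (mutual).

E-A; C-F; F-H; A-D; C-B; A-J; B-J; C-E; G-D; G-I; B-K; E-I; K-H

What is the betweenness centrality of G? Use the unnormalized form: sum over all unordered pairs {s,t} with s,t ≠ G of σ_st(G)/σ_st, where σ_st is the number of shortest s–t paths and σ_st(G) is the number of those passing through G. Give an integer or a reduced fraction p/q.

1

Pairs whose geodesics pass through G — I–D: 1.
All other pairs contribute 0.
Summing the contributions gives betweenness(G) = 1.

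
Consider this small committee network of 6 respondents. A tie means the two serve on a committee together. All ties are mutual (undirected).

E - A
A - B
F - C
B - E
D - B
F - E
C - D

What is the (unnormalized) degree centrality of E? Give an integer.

3

E is directly tied to A, B, and F. That is 3 neighbors, so the degree of E is 3.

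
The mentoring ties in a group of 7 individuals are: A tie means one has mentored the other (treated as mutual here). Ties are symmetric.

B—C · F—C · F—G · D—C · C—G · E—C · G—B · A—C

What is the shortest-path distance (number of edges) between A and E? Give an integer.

One shortest route is A – C – E, which uses 2 edges, and A and E are not directly tied, so nothing shorter exists. So d(A,E) = 2.

2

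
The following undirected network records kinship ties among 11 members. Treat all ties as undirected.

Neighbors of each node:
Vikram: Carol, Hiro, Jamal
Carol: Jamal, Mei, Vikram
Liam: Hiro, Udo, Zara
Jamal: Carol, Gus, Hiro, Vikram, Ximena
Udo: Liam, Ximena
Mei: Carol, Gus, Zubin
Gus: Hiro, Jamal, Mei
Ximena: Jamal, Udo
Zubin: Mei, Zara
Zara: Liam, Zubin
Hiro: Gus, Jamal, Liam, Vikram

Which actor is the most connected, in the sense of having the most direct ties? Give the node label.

Degrees — Carol:3, Gus:3, Hiro:4, Jamal:5, Liam:3, Mei:3, Udo:2, Vikram:3, Ximena:2, Zara:2, Zubin:2.
The maximum is 5, attained only by Jamal.

Jamal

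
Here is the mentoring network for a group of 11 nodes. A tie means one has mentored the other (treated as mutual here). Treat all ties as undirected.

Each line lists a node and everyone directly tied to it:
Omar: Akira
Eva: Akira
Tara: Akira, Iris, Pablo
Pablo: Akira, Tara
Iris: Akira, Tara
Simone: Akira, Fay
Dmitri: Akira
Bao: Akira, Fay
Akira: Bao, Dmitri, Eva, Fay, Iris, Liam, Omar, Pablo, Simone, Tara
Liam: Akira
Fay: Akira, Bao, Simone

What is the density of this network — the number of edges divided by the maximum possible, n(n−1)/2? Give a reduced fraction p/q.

14/55

There are 14 edges and 11 nodes, so the maximum possible is C(11,2) = 55.
Density = 14/55.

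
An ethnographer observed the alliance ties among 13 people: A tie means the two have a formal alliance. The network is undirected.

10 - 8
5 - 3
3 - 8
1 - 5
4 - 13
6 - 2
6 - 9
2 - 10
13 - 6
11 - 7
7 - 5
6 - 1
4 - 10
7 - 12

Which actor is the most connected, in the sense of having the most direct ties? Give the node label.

6

Degrees — 1:2, 2:2, 3:2, 4:2, 5:3, 6:4, 7:3, 8:2, 9:1, 10:3, 11:1, 12:1, 13:2.
The maximum is 4, attained only by 6.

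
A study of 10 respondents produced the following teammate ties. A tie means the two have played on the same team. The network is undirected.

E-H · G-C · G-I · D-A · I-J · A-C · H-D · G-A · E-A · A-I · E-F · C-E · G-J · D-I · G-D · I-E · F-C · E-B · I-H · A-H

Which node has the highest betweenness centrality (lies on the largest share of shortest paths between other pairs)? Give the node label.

E

Unnormalized betweenness of each node: A:17/5, B:0, C:46/15, D:1/3, E:373/30, F:0, G:53/15, H:13/15, I:191/30, J:0.
E has the largest value, 373/30, making it the main broker — the node through which the most shortest paths run.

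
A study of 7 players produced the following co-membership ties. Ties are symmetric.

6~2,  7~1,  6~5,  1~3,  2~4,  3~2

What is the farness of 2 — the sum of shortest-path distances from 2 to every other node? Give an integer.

10

Distances from 2: 1:2, 3:1, 4:1, 5:2, 6:1, 7:3.
Sum = 2 + 1 + 1 + 2 + 1 + 3 = 10.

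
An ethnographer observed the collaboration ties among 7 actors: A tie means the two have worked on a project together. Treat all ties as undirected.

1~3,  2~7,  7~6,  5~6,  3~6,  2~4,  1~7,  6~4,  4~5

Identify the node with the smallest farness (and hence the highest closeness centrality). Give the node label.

6

Farness (sum of distances to all others) for each node — 1:12, 2:11, 3:11, 4:10, 5:11, 6:8, 7:9.
The smallest farness is 8, for 6, so 6 has the highest closeness.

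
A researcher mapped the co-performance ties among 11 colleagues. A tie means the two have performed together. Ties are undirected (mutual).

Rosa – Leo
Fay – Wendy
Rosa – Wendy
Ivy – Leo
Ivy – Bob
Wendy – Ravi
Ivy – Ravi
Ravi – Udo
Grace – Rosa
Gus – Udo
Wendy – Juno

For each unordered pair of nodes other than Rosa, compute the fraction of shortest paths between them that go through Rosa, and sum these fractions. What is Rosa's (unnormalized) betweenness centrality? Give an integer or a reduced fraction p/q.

12

Pairs whose geodesics pass through Rosa — Ravi–Grace: 1; Wendy–Grace: 1; Wendy–Leo: 1; Juno–Grace: 1; Juno–Leo: 1; Grace–Udo: 1; Grace–Gus: 1; Grace–Bob: 1; Grace–Ivy: 1; Grace–Leo: 1; Grace–Fay: 1; Leo–Fay: 1.
All other pairs contribute 0.
Summing the contributions gives betweenness(Rosa) = 12.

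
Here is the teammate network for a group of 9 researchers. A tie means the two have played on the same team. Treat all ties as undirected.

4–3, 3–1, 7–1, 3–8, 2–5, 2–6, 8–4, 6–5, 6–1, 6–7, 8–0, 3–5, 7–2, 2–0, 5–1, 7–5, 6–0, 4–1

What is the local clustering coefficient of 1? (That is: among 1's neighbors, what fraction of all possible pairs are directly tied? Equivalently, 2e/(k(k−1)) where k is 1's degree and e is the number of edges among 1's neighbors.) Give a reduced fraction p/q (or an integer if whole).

1's neighbors: 3, 4, 5, 6, and 7 (k = 5).
Possible neighbor pairs: C(5,2) = 10. Edges among them: 3–4, 3–5, 5–6, 5–7, 6–7 → e = 5.
Clustering(1) = 5/10 = 1/2.

1/2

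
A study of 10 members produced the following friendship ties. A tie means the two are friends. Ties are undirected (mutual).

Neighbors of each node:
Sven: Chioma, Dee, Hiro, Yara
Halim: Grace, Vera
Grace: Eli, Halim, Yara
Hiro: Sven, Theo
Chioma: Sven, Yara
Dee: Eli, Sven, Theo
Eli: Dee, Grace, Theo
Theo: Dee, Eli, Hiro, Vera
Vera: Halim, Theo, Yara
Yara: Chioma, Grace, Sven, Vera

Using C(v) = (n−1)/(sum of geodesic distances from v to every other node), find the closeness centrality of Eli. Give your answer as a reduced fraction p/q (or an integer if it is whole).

Distances from Eli: Chioma:3, Dee:1, Grace:1, Halim:2, Hiro:2, Sven:2, Theo:1, Vera:2, Yara:2. Sum = 16.
n = 10, so closeness = 9/16.

9/16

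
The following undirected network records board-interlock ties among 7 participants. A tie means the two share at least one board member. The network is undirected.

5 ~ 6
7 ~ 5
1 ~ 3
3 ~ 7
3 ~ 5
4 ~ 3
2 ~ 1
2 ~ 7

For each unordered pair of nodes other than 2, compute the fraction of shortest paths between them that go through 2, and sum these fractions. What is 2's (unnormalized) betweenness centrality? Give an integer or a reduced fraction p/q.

1/2

Pairs whose geodesics pass through 2 — 7–1: 1/2.
All other pairs contribute 0.
Summing the contributions gives betweenness(2) = 1/2.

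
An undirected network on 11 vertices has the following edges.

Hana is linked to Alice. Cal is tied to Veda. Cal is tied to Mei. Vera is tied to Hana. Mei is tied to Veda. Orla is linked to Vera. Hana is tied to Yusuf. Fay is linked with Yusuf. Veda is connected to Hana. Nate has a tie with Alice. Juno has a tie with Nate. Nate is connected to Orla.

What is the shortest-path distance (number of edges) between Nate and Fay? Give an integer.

4

One shortest route is Nate – Alice – Hana – Yusuf – Fay, which uses 4 edges, and at distance 3 from Nate we only reach {Veda, Yusuf}, which does not include Fay. So d(Nate,Fay) = 4.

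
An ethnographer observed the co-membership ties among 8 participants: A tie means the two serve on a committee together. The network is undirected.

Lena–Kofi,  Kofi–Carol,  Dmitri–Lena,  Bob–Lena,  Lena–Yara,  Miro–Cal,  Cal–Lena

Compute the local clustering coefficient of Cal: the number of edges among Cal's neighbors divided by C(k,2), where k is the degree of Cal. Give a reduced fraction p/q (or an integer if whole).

0

Cal's neighbors: Lena and Miro (k = 2).
Possible neighbor pairs: C(2,2) = 1. Edges among them: none → e = 0.
Clustering(Cal) = 0/1.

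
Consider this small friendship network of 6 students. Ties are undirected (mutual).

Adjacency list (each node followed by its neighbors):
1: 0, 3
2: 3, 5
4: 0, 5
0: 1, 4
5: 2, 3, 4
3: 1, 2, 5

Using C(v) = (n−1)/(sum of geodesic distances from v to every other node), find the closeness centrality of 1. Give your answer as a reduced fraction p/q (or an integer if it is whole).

Distances from 1: 0:1, 2:2, 3:1, 4:2, 5:2. Sum = 8.
n = 6, so closeness = 5/8.

5/8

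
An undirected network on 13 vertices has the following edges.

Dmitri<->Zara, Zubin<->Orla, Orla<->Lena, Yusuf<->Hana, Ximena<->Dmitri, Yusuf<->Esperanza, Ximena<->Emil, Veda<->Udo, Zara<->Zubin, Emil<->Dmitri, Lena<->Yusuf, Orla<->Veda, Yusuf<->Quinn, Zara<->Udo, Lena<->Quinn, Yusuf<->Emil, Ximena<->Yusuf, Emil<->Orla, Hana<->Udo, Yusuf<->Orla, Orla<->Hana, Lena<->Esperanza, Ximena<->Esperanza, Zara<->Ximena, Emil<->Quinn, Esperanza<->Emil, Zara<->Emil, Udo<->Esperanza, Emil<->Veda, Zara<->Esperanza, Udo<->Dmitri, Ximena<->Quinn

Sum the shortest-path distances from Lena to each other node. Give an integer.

Distances from Lena: Dmitri:3, Emil:2, Esperanza:1, Hana:2, Orla:1, Quinn:1, Udo:2, Veda:2, Ximena:2, Yusuf:1, Zara:2, Zubin:2.
Sum = 3 + 2 + 1 + 2 + 1 + 1 + 2 + 2 + 2 + 1 + 2 + 2 = 21.

21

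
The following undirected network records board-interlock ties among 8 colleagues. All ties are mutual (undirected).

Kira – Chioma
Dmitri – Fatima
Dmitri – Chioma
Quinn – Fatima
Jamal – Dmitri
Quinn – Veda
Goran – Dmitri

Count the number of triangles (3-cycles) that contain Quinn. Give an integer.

0

Quinn's neighbors are Fatima and Veda, but none of them are tied to each other, so no triangle contains Quinn.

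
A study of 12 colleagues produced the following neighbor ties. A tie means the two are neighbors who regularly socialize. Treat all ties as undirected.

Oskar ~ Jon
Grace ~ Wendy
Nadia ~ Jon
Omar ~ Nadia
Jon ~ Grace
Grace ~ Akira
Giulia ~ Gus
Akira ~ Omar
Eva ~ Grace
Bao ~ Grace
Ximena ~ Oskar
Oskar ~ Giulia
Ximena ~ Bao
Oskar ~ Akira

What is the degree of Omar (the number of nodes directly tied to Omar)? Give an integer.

Omar is directly tied to Akira and Nadia. That is 2 neighbors, so the degree of Omar is 2.

2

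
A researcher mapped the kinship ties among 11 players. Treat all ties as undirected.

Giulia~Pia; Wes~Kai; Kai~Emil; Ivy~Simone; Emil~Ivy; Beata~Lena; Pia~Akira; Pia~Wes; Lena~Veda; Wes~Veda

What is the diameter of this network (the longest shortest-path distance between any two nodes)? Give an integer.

7

Eccentricity of each node (its greatest distance to any other): Akira:6, Beata:7, Emil:5, Giulia:6, Ivy:6, Kai:4, Lena:6, Pia:5, Simone:7, Veda:5, Wes:4.
The maximum eccentricity is 7, realized for instance by the pair Simone–Beata via Simone – Ivy – Emil – Kai – Wes – Veda – Lena – Beata. So the diameter is 7.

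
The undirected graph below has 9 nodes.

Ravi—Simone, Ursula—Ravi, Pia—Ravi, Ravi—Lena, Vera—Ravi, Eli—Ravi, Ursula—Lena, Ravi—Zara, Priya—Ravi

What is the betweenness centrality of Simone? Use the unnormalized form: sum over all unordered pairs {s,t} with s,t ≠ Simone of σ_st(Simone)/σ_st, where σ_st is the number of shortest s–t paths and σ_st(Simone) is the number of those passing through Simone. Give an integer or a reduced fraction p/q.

No shortest path between any pair of other nodes passes through Simone.
Summing the contributions gives betweenness(Simone) = 0.

0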